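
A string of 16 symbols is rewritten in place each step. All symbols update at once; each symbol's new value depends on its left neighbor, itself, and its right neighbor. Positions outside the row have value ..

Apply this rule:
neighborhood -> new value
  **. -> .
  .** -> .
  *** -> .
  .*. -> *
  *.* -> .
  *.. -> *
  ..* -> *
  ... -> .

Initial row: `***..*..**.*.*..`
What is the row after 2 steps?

..*.....*.**...*

...*****...*.**.
..*.....*.**...*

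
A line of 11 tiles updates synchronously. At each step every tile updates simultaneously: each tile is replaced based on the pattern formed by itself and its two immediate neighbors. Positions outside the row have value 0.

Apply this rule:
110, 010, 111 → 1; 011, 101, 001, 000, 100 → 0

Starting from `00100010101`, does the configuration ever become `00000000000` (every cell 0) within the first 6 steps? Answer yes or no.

00100010101  (fixed point — unchanged through step 6)
step 6 is 00100010101, still not uniform 0

no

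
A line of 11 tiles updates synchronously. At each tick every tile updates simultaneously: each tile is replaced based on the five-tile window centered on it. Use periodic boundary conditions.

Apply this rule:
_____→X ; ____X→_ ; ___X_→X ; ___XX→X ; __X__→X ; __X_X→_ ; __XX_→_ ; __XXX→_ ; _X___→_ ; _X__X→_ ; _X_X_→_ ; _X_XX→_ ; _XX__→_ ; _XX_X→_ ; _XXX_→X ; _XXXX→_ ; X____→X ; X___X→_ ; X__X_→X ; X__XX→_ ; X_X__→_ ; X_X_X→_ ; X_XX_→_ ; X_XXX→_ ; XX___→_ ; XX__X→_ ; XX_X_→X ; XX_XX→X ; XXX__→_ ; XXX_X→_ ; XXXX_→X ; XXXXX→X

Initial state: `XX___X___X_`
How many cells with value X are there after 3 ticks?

4

____XX__X__
XX_X___XX_X
X_X___X__X_
count of X: 4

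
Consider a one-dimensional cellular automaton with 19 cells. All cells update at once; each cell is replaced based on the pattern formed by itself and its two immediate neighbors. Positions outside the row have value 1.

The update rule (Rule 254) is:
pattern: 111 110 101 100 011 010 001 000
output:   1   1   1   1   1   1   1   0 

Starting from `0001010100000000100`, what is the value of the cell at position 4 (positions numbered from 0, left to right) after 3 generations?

1011111110000001111
1111111111000011111
1111111111100111111
position 4 holds 1

1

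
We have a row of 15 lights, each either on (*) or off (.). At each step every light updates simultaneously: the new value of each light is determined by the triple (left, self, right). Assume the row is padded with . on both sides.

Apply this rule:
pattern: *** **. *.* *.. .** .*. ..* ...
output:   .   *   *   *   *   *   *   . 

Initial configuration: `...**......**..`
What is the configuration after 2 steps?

..****....****.
.**..**..**..**

.**..**..**..**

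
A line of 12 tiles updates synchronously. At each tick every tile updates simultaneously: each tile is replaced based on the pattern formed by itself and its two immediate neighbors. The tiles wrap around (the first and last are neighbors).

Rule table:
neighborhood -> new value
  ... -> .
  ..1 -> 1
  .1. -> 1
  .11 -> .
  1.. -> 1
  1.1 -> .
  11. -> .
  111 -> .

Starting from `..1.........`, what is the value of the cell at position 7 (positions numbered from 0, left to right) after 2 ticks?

.

tick 1: .111........
tick 2: 1...1.......
position 7 holds .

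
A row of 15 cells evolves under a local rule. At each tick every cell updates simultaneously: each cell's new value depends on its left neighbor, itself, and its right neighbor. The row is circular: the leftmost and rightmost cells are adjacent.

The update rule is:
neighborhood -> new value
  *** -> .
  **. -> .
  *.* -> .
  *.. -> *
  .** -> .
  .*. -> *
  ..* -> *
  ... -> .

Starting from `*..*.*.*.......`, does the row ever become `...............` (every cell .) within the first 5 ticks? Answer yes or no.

no

****.*.**.....*
.....*...*...*.
....***.***.***
*..*...........
*****.........*
tick 5 is *****.........*, still not uniform .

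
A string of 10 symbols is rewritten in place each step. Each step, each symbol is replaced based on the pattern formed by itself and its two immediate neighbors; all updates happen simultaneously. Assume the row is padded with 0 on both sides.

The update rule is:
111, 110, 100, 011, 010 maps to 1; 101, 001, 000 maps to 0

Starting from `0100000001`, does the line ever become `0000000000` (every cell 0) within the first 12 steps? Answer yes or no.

0110000001
0111000001
0111100001
0111110001
0111111001
0111111101
0111111101  (fixed point — unchanged through step 12)
step 12 is 0111111101, still not uniform 0

no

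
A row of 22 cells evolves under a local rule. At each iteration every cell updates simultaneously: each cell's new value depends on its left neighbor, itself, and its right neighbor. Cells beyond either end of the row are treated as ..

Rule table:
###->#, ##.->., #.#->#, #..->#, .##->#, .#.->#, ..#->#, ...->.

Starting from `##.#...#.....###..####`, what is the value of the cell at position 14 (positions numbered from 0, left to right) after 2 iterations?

iteration 1: #.###.###...###.#####.
iteration 2: ####.###.#.###.#####.#
position 14 holds .

.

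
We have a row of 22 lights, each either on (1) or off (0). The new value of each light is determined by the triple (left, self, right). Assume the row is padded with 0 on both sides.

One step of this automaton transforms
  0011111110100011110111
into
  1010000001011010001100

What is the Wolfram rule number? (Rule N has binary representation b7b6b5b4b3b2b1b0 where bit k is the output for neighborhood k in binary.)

57

position 3: 111 → 0  (bit 7 = 0)
position 8: 110 → 0  (bit 6 = 0)
position 9: 101 → 1  (bit 5 = 1)
position 11: 100 → 1  (bit 4 = 1)
position 2: 011 → 1  (bit 3 = 1)
position 10: 010 → 0  (bit 2 = 0)
position 1: 001 → 0  (bit 1 = 0)
position 0: 000 → 1  (bit 0 = 1)
bits b7..b0 = 00111001 = 57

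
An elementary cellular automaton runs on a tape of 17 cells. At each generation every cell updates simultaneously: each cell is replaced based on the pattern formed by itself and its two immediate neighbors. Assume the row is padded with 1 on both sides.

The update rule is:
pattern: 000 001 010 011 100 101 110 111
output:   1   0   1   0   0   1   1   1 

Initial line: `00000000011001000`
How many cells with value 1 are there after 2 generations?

01111111001001010
10111111001001111
count of 1: 12

12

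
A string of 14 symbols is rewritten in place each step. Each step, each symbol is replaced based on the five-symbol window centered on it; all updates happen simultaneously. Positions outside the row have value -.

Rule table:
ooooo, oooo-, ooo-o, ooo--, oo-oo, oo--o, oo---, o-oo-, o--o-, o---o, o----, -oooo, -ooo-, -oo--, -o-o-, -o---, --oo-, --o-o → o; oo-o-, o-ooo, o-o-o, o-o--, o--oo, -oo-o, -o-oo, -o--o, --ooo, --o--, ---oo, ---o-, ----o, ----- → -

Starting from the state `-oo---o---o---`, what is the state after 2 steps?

--oooo-ooo-ooo

step 1: -oooo--oo--oo-
step 2: --oooo-ooo-ooo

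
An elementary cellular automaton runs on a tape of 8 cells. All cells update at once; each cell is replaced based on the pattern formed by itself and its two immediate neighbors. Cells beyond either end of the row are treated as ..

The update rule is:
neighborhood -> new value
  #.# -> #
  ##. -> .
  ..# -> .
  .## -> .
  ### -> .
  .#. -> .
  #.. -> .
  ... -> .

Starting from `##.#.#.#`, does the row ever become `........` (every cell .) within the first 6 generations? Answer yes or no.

yes

..#.#.#.
...#.#..
....#...
........
all cells are . at generation 4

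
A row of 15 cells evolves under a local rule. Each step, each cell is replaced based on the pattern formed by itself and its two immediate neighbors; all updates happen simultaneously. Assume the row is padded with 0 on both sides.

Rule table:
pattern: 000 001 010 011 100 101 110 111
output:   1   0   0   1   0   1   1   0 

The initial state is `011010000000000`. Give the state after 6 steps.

011100111111111
010100100000001
001000001111100
100011101000101
001010110010010
100101110000000

100101110000000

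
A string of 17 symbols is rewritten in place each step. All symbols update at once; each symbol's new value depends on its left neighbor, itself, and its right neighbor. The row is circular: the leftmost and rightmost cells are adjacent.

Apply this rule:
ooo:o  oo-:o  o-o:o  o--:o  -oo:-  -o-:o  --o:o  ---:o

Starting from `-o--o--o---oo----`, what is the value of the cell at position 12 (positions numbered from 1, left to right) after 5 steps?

o

step 1: ooooooooooo-ooooo
step 2: oooooooooooo-oooo
step 3: ooooooooooooo-ooo
step 4: oooooooooooooo-oo
step 5: ooooooooooooooo-o
position 12 holds o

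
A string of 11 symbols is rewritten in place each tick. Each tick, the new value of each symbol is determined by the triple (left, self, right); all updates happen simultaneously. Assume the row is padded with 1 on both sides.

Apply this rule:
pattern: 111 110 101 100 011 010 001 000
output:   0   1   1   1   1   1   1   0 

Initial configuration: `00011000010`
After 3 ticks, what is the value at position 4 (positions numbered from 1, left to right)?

1

tick 1: 10111100111
tick 2: 11100111100
tick 3: 00111100111
position 4 holds 1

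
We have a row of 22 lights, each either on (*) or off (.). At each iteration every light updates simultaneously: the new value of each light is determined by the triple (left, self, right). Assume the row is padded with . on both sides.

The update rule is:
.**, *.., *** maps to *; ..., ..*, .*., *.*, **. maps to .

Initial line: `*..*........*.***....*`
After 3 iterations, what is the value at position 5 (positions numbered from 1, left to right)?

.*..*.........**.*....
..*..*........*...*...
...*..*........*...*..
position 5 holds .

.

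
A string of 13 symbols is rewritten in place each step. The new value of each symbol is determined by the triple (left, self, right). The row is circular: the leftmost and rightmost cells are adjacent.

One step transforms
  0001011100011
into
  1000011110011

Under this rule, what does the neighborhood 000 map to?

0

At position 1 the neighborhood is 000; the next row has 0 there.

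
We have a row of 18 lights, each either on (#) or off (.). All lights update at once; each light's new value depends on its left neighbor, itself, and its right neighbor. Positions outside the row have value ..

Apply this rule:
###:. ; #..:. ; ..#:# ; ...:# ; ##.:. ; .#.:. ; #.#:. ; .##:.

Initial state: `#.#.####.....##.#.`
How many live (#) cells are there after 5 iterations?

.........####.....
#########.....####
..........####....
##########.....###
...........####...
count of #: 4

4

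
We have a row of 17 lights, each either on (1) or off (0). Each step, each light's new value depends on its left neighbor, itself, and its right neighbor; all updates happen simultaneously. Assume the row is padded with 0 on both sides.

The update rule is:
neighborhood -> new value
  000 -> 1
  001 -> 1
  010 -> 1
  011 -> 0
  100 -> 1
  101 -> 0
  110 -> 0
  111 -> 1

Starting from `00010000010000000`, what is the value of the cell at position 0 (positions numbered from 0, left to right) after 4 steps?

1

11111111111111111
01111111111111110
10111111111111101
10011111111111001
position 0 holds 1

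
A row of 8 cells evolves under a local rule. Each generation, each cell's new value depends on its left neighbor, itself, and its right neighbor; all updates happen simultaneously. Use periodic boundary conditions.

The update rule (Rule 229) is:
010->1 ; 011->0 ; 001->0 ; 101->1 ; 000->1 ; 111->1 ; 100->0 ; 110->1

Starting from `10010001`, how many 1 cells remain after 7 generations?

generation 1: 10010100
generation 2: 10011100
generation 3: 10001100
generation 4: 10100100
generation 5: 11100100
generation 6: 01100100
generation 7: 00100101
count of 1: 3

3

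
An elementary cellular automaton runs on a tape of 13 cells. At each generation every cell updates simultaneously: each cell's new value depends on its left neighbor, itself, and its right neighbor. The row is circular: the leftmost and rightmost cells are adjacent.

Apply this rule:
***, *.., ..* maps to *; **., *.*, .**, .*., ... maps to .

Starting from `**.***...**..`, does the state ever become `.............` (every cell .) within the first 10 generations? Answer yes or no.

no

....*.*.*..**
*..*.....**..
.**.*...*..**
.....*.*.**..
....*......*.
...*.*....*.*
*.*...*..*...
...*.*.**.*.*
*.*..........
...*........*
generation 10 is ...*........*, still not uniform .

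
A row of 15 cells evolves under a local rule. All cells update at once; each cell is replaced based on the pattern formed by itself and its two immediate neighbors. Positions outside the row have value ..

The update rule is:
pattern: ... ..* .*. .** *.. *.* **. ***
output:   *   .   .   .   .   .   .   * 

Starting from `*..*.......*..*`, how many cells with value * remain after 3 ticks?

tick 1: .....*****.....
tick 2: ****..***..****
tick 3: .**....*....**.
count of *: 5

5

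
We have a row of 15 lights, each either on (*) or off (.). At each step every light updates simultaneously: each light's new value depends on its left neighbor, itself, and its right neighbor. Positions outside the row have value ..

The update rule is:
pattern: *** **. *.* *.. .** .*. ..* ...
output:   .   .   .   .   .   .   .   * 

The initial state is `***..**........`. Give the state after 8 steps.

*******........

........*******
*******........
........*******  (repeats step 1; period 2)
step 8: *******........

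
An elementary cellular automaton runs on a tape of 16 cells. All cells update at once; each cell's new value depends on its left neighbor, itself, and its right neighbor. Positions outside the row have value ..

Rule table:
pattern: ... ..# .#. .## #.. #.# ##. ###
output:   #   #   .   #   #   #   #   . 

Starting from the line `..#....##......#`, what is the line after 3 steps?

step 1: ##.############.
step 2: ####..........##
step 3: #..#############

#..#############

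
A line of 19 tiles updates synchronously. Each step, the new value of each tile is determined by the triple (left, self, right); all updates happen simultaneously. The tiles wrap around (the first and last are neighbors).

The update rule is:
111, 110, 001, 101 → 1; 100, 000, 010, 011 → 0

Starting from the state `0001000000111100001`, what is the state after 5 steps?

0010000001011100010
0100000010101100100
1000000101010101000
0000001010101010001
0000010101010100010

0000010101010100010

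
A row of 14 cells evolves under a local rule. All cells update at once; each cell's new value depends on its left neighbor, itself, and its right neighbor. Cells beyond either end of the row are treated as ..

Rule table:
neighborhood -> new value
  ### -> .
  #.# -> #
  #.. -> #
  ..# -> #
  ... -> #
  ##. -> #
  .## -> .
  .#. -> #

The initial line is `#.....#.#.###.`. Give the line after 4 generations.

........###..#

##########..##
.........###.#
#########..###
........###..#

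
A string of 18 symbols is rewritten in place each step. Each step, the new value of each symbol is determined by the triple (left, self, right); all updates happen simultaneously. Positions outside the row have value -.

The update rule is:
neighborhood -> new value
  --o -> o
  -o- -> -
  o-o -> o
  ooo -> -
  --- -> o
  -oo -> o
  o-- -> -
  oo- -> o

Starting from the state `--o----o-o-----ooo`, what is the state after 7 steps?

o-o-oooo-ooooo--o-

oo--ooo-o--ooooo-o
oo-oo-oo--oo---oo-
oooooooo-ooo-oooo-
o------ooo-ooo--o-
--oooooo-ooo-o-o--
ooo----ooo-oo-o--o
o-o-oooo-ooooo--o-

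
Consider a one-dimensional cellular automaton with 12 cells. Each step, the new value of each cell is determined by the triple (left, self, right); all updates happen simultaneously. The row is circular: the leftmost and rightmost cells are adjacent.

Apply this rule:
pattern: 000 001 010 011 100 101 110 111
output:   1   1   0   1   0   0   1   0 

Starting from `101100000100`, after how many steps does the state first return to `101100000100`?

001101111001
011101001010
110100010000
110001100111
010111101100
100100101101
101001001101
100010011101
101100110101
101101110001
101101010111
101100000100

12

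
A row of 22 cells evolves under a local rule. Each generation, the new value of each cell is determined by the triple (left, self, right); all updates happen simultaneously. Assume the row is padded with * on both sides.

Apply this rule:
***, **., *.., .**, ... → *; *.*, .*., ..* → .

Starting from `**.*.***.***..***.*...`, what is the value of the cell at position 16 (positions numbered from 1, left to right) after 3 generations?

**...***.****.***..**.
****.***.****.****.**.
****.***.****.****.**.
position 16 holds *

*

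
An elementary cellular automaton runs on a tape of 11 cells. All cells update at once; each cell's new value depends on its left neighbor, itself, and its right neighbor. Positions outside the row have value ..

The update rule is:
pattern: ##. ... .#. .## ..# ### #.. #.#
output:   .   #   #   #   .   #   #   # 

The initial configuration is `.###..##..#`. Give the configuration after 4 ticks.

.##.#.#.#.#
.#.########
.#########.
.########.#

.########.#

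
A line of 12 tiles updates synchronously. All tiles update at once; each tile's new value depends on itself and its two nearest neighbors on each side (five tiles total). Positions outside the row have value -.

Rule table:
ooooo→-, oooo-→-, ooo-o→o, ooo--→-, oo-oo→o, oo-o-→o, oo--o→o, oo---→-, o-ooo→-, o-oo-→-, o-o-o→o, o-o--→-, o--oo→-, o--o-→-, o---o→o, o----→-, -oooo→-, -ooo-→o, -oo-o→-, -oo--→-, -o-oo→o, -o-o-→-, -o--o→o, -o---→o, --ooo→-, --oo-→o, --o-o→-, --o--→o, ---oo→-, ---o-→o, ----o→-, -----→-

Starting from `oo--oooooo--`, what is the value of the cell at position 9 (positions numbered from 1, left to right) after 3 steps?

-

o-o---------
---o--------
--ooo-------
position 9 holds -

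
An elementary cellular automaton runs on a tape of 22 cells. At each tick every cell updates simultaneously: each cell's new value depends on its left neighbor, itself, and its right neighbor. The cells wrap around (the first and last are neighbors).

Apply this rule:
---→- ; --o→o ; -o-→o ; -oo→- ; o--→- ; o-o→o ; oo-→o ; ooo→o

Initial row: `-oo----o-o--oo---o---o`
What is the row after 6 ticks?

oo-ooo-ooo-ooooooooooo

o-o---oooo-o-o--oo--oo
ooo--o-ooooooo-o-o-o-o
ooo-ooo-ooooooooooooo-
-ooo-ooo-ooooooooooooo
o-ooo-ooo-oooooooooooo
oo-ooo-ooo-ooooooooooo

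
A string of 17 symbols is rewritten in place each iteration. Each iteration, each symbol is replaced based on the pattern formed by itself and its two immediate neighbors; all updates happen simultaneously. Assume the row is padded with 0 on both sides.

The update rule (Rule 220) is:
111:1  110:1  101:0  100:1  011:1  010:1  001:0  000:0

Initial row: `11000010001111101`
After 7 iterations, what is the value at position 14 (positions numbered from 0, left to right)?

11100011001111101
11110011101111101
11111011101111101
11111011101111101  (fixed point — unchanged through iteration 7)
position 14 holds 1

1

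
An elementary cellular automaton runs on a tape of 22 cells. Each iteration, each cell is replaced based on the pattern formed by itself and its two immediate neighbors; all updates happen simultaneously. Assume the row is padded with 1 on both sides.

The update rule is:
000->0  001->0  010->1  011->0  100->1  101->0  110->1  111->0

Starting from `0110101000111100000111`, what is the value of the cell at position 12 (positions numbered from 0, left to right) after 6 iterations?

iteration 1: 0010101100000110000000
iteration 2: 1010100110000011000000
iteration 3: 1010110011000001100000
iteration 4: 1010011001100000110000
iteration 5: 1011001100110000011000
iteration 6: 1001100110011000001100
position 12 holds 1

1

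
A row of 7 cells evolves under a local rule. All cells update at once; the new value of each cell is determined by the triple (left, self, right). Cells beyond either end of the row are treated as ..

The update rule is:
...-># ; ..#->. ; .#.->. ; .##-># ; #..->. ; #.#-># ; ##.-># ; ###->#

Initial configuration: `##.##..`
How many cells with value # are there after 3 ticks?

#####.#
######.
######.
count of #: 6

6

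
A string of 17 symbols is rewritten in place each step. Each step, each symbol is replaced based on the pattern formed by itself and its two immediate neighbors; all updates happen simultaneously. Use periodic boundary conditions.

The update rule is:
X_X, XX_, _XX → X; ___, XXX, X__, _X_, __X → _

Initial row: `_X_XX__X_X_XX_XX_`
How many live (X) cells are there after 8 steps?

2

__XXX___X_XXXXXX_
__X_X____XX____X_
___X_____XX______
_________XX______
_________XX______  (fixed point — unchanged through step 8)
count of X: 2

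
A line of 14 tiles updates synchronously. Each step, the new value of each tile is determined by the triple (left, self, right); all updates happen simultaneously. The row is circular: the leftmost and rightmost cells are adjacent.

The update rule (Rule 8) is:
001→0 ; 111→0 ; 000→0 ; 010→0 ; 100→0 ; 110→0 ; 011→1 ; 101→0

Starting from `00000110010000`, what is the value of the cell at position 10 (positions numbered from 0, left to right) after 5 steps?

00000100000000
00000000000000
00000000000000  (fixed point — unchanged through step 5)
position 10 holds 0

0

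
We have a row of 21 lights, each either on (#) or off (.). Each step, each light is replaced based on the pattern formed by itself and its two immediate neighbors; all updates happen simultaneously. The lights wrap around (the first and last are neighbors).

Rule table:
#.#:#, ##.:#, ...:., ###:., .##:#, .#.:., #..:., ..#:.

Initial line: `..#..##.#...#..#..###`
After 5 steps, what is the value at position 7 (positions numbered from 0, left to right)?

.....###..........#.#
.....#.#...........#.
......#..............
.....................
.....................
position 7 holds .

.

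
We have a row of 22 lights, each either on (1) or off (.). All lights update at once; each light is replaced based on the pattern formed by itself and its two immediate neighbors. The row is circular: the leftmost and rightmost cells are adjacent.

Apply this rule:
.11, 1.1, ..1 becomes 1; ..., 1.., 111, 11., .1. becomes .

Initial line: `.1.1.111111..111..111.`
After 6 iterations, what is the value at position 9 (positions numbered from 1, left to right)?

1

1.1.11......11...11...
.1.11......11...11...1
1.11......11...11...1.
.11......11...11...1.1
11......11...11...1.1.
1......11...11...1.1.1
position 9 holds 1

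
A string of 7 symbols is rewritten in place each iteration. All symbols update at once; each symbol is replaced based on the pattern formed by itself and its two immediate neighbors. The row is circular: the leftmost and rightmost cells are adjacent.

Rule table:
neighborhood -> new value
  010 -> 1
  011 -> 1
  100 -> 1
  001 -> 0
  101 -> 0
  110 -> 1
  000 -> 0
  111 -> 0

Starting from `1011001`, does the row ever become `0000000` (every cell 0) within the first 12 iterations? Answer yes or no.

1011101
1010101
1010101  (fixed point — unchanged through iteration 12)
iteration 12 is 1010101, still not uniform 0

no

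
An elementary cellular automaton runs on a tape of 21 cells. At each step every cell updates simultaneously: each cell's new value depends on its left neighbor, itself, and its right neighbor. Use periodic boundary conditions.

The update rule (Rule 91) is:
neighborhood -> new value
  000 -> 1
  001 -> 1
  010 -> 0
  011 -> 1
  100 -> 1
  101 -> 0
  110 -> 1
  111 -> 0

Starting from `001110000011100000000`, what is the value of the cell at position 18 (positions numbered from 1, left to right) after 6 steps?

0

111011111110111111111
001010000010100000000
110001111100011111111
011111000111110000000
110001111100011111111  (repeats step 3; period 2)
step 6: 011111000111110000000
position 18 holds 0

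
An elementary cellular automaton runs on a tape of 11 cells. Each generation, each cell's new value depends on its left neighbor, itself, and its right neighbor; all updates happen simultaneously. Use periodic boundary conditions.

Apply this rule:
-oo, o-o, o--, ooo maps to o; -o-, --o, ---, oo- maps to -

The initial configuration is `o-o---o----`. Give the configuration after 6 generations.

-o-o---o---
--o-o---o--
---o-o---o-
----o-o---o
o----o-o---
-o----o-o--

-o----o-o--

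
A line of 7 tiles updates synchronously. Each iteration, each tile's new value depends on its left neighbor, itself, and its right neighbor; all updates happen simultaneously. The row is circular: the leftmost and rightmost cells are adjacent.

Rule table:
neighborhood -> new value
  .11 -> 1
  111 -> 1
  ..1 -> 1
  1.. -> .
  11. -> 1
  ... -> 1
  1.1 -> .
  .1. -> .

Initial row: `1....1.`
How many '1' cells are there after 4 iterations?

iteration 1: ..111..
iteration 2: 11111.1
iteration 3: 11111.1  (fixed point — unchanged through iteration 4)
count of 1: 6

6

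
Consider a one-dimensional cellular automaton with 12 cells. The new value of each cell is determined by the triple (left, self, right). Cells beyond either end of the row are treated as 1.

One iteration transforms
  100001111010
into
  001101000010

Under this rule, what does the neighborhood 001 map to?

At position 4 the neighborhood is 001; the next row has 0 there.

0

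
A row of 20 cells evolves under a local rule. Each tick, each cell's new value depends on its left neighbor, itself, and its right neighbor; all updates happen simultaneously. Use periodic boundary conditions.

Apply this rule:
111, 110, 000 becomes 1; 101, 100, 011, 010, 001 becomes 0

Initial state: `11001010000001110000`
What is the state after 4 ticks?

01000000111100110110
00011110011100010010
11001110001101000000
01000110100100011110

01000110100100011110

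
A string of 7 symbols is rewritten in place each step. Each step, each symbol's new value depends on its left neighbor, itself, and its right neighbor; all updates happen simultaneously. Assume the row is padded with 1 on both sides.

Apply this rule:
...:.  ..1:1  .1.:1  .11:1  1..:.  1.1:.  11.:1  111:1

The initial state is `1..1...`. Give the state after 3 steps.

1.11.11

step 1: 1.11..1
step 2: 1.11.11
step 3: 1.11.11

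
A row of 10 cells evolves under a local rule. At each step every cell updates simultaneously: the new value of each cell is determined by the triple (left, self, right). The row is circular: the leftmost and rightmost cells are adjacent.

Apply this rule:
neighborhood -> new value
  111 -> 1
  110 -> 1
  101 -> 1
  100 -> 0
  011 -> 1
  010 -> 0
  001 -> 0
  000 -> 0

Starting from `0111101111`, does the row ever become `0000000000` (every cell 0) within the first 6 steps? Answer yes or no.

step 1: 1111111111
step 2: 1111111111  (fixed point — unchanged through step 6)
step 6 is 1111111111, still not uniform 0

no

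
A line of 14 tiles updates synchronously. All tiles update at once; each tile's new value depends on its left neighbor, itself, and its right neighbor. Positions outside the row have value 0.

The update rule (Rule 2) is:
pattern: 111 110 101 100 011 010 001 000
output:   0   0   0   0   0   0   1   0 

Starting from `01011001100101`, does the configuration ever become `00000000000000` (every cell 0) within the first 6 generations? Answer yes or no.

no

generation 1: 10000010001000
generation 2: 00000100010000
generation 3: 00001000100000
generation 4: 00010001000000
generation 5: 00100010000000
generation 6: 01000100000000
generation 6 is 01000100000000, still not uniform 0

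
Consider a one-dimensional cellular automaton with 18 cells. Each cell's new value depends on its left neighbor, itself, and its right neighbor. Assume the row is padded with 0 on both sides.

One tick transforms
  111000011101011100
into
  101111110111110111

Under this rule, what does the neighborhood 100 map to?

1

At position 3 the neighborhood is 100; the next row has 1 there.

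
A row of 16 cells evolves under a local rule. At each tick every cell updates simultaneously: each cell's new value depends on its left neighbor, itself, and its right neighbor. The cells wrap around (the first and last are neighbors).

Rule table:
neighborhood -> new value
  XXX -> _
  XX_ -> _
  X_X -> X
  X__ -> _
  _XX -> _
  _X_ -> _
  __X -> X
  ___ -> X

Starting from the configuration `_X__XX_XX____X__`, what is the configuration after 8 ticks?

X__X__X___XXX__X
__X__X__XX____X_
XX__X__X___XXX__
___X__X__XX____X
_XX__X__X___XXX_
X___X__X__XX____
__XX__X__X___XXX
_X___X__X__XX___

_X___X__X__XX___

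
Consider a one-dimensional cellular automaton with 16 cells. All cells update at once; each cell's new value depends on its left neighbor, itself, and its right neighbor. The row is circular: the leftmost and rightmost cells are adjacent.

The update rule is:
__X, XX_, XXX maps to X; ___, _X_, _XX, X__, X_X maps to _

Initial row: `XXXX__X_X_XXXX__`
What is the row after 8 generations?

generation 1: _XXX_X_____XXX_X
generation 2: __XX______X_XX__
generation 3: _X_X_____X___X__
generation 4: X_______X___X___
generation 5: _______X___X___X
generation 6: ______X___X___X_
generation 7: _____X___X___X__
generation 8: ____X___X___X___

____X___X___X___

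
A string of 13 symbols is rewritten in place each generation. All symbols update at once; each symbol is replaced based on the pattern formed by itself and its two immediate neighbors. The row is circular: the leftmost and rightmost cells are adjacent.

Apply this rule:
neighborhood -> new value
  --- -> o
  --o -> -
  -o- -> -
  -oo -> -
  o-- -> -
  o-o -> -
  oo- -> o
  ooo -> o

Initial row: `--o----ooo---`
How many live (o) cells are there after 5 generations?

o---oo--oo-oo
o-o--o---o--o
o------o-----
--oooo---ooo-
o--ooo-o--oo-
count of o: 7

7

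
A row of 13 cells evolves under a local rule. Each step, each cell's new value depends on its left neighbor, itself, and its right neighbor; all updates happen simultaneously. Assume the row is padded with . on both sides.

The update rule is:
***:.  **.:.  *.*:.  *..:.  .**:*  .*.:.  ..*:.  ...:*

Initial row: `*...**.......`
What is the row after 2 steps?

step 1: ..*.*..******
step 2: *......*.....

*......*.....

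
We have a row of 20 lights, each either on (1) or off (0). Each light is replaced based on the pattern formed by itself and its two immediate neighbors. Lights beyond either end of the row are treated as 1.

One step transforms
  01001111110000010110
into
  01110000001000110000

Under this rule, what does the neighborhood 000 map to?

At position 11 the neighborhood is 000; the next row has 0 there.

0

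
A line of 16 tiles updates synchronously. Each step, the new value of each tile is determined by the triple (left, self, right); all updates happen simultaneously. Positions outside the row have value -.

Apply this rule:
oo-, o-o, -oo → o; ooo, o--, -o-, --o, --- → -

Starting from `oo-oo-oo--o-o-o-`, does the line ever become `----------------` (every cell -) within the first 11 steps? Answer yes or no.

yes

step 1: oooooooo---o-o--
step 2: o------o----o---
step 3: ----------------
all cells are - at step 3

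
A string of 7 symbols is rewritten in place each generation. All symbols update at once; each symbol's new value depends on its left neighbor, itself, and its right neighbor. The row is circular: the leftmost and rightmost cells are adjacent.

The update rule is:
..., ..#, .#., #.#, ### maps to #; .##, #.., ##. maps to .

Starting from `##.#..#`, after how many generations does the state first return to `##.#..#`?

#.##.#.
##..###
#..#.##
..###.#
.#.#.##
#####..
.###..#
#.#..##
.##.#.#
#..####
..#.###
.###.#.
#.#.##.
####..#
###..#.
.#..###
##.#.#.
..#####
.#.###.
###.#..
.#.##.#
###..##
##..#.#
#..###.
#.#.#.#
.#####.
#.###..
##.#..#

28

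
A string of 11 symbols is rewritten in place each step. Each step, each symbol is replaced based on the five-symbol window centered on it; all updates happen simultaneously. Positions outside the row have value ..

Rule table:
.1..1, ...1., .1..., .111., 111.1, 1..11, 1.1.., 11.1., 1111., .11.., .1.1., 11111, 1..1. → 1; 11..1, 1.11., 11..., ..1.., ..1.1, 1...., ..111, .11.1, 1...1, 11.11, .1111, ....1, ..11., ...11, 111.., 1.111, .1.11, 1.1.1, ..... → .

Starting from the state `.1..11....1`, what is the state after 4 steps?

......11..1

1.11.1...1.
....111.1.1
.....111.11
......11..1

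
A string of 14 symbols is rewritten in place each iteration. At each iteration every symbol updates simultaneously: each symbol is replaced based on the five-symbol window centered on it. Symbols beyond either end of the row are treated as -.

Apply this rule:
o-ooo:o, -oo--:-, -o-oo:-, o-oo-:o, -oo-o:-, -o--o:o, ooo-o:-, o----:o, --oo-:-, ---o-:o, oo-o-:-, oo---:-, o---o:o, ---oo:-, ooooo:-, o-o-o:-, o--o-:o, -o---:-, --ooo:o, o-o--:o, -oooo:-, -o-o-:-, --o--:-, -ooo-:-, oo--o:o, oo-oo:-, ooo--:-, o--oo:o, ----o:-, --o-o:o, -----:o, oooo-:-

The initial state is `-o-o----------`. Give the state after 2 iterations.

-----o--------

oo-o-ooooooooo
-----o--------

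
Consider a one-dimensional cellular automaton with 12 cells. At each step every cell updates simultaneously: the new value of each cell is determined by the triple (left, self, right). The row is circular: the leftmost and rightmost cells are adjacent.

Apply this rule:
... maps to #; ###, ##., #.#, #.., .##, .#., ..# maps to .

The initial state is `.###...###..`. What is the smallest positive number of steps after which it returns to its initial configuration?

step 1: .....#.....#
step 2: .###...###..

2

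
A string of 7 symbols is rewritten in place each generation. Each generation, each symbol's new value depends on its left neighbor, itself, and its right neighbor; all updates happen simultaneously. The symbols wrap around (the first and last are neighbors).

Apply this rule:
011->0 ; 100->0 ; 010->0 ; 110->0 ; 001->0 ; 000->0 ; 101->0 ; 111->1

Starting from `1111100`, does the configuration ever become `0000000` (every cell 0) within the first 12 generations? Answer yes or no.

yes

0111000
0010000
0000000
all cells are 0 at generation 3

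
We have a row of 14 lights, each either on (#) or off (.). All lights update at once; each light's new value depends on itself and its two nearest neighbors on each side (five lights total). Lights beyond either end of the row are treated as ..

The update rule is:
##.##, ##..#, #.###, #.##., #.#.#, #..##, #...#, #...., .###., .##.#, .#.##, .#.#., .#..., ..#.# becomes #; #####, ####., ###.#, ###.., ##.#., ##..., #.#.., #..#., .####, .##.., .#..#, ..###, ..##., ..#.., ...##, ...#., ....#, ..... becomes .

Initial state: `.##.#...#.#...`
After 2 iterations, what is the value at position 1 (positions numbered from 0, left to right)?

.

iteration 1: ..#..##.##.##.
iteration 2: ....#.######..
position 1 holds .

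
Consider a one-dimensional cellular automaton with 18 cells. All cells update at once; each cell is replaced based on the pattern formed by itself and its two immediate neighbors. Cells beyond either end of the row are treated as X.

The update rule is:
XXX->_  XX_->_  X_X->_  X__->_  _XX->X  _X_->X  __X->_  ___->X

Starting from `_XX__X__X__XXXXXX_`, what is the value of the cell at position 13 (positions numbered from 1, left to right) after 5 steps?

_

_X___X__X__X______
_X_X_X__X__X_XXXX_
_X_X_X__X__X_X____
_X_X_X__X__X_X_XX_
_X_X_X__X__X_X_X__
position 13 holds _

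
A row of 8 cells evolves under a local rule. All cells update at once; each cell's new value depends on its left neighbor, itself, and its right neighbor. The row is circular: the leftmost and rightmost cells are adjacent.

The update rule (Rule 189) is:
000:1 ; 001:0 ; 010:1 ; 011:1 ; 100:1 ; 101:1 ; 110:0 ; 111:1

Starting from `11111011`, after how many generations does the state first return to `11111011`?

11110111
11101111
11011111
10111111
01111111
11111110
11111101
11111011

8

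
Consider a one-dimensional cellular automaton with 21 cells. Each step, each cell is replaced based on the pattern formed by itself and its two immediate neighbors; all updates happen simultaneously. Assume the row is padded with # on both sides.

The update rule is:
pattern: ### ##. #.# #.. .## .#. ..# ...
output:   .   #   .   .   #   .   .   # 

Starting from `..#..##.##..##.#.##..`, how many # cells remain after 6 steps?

.....##.##..##...##..
.###.##.##..##.#.##..
.#.#.##.##..##...##..
.....##.##..##.#.##..
.###.##.##..##...##..
.#.#.##.##..##.#.##..
count of #: 11

11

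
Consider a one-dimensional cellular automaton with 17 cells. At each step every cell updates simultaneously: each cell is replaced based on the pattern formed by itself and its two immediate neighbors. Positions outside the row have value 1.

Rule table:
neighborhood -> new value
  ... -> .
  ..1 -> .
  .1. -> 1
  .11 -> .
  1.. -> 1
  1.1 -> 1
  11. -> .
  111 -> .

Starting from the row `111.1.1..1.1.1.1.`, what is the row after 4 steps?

step 1: ...11111.11111111
step 2: 1.......1........
step 3: .1......11.......
step 4: 111.......1......

111.......1......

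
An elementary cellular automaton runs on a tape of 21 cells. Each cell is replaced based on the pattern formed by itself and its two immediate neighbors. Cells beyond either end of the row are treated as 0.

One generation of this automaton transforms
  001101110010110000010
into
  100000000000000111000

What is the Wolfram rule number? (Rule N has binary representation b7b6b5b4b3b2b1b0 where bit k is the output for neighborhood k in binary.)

position 6: 111 → 0  (bit 7 = 0)
position 3: 110 → 0  (bit 6 = 0)
position 4: 101 → 0  (bit 5 = 0)
position 8: 100 → 0  (bit 4 = 0)
position 2: 011 → 0  (bit 3 = 0)
position 10: 010 → 0  (bit 2 = 0)
position 1: 001 → 0  (bit 1 = 0)
position 0: 000 → 1  (bit 0 = 1)
bits b7..b0 = 00000001 = 1

1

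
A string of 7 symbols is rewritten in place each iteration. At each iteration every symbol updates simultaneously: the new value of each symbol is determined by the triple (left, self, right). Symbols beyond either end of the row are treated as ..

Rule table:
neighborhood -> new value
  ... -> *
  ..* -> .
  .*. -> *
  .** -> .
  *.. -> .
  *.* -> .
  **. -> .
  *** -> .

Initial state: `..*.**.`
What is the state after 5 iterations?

*.*....

iteration 1: *.*....
iteration 2: *.*.***
iteration 3: *.*....  (repeats iteration 1; period 2)
iteration 5: *.*....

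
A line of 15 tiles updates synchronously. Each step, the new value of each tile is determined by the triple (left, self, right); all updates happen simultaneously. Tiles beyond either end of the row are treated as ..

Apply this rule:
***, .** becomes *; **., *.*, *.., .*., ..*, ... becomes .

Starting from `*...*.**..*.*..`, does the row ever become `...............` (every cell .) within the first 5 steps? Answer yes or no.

yes

step 1: ......*........
step 2: ...............
all cells are . at step 2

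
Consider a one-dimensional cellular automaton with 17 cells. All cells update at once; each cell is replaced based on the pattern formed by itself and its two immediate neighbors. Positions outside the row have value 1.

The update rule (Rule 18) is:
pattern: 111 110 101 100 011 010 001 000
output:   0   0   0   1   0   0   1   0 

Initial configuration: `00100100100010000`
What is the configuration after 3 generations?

10000000000001000

11011011010101001
00000000000000110
10000000000001000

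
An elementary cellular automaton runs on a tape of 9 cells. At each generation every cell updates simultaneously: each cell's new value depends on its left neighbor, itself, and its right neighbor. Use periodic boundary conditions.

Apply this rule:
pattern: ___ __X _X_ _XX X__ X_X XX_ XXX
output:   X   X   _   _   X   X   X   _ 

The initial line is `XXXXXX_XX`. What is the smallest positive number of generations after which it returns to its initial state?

18

_____XX__
XXXXX_XXX
____XX___
XXXX_XXXX
___XX____
XXX_XXXXX
__XX_____
XX_XXXXXX
_XX______
X_XXXXXXX
XX_______
_XXXXXXXX
X_______X
XXXXXXXX_
_______XX
XXXXXXX_X
______XX_
XXXXXX_XX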